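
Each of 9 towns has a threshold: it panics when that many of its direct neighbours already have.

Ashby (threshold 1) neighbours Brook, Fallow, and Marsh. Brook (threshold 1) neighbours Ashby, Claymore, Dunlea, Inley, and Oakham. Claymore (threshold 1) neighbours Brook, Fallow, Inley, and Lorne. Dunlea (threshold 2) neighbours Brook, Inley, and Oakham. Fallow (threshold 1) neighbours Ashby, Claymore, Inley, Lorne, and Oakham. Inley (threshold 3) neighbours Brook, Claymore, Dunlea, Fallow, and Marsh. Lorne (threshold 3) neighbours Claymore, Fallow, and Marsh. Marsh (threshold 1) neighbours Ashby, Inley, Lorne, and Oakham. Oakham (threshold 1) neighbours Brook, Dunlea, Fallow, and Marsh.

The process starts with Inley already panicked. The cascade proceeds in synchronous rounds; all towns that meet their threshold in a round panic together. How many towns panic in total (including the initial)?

9

Round 1 — Inley panics (initial).
Round 2 — checking thresholds:
  Brook: 1 of 5 neighbours ≥ 1, panics.
  Claymore: 1 of 4 neighbours ≥ 1, panics.
  Dunlea: 1 of 3 neighbours < 2, not yet.
  Fallow: 1 of 5 neighbours ≥ 1, panics.
  Marsh: 1 of 4 neighbours ≥ 1, panics.
Round 3 — checking thresholds:
  Ashby: 3 of 3 neighbours ≥ 1, panics.
  Dunlea: 2 of 3 neighbours ≥ 2, panics.
  Lorne: 3 of 3 neighbours ≥ 3, panics.
  Oakham: 3 of 4 neighbours ≥ 1, panics.
Round 4 — no new panics; cascade stops.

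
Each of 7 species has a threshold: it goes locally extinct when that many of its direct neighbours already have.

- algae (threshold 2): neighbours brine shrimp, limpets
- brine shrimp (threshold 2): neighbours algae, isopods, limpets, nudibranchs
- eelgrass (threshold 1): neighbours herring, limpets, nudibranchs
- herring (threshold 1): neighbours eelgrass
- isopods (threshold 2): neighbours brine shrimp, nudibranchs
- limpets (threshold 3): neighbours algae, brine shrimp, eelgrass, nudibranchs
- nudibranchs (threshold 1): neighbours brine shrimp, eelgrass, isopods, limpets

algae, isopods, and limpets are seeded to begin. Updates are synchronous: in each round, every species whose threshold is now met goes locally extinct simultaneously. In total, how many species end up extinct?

7

Round 1 — algae, isopods, limpets go locally extinct (initial).
Round 2 — checking thresholds:
  brine shrimp: 3 of 4 neighbours ≥ 2, goes locally extinct.
  eelgrass: 1 of 3 neighbours ≥ 1, goes locally extinct.
  nudibranchs: 2 of 4 neighbours ≥ 1, goes locally extinct.
Round 3 — checking thresholds:
  herring: 1 of 1 neighbours ≥ 1, goes locally extinct.
Round 4 — no new extinctions; cascade stops.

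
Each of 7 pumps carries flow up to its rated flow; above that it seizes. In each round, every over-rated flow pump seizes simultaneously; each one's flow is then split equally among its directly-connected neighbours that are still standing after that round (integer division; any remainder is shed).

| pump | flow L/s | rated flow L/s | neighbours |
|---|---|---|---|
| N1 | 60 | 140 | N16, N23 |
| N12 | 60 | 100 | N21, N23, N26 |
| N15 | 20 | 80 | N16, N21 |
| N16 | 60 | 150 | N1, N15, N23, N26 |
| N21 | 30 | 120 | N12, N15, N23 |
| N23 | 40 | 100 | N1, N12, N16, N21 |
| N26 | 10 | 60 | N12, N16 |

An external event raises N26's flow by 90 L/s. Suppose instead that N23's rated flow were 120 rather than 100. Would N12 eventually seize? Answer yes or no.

yes

With N23's rated flow at 120:
Round 1 — N26 at 100 > 60. N26 seizes.
  N26 sheds 100 L/s to N12, N16: 50 each.
    N12: 60+50 = 110 > 100
    N16: 60+50 = 110 ≤ 150
Round 2 — N12 seizes.
  N12 sheds 110 L/s to N21, N23: 55 each.
    N21: 30+55 = 85 ≤ 120
    N23: 40+55 = 95 ≤ 120
No further seizures.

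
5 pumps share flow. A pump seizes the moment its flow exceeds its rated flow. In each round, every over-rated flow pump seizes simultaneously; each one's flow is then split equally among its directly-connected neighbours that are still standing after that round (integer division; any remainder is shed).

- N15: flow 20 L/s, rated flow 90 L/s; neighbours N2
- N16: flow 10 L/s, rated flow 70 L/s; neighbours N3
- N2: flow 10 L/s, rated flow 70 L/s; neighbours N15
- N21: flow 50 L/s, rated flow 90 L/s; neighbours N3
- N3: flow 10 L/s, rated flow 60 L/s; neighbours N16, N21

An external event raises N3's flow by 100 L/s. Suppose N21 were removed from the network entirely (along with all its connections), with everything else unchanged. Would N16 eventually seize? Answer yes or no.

With N21 removed:
Round 1 — N3 at 110 > 60. N3 seizes.
  N3 sheds 110 L/s to N16: 110 each.
    N16: 10+110 = 120 > 70
Round 2 — N16 seizes.
  N16 sheds 120 L/s: no online neighbours, lost.
No further seizures.

yes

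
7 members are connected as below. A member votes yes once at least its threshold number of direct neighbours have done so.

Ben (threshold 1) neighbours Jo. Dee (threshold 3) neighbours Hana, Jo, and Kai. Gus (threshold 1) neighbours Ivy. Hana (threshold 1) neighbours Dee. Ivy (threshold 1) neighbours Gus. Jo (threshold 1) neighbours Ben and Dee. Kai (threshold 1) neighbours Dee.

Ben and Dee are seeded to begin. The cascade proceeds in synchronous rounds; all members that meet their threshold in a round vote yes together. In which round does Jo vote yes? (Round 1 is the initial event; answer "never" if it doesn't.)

2

Round 1 — Ben, Dee vote yes (initial).
Round 2 — checking thresholds:
  Hana: 1 of 1 neighbours ≥ 1, votes yes.
  Jo: 2 of 2 neighbours ≥ 1, votes yes.
  Kai: 1 of 1 neighbours ≥ 1, votes yes.
Round 3 — no new yes votes; cascade stops.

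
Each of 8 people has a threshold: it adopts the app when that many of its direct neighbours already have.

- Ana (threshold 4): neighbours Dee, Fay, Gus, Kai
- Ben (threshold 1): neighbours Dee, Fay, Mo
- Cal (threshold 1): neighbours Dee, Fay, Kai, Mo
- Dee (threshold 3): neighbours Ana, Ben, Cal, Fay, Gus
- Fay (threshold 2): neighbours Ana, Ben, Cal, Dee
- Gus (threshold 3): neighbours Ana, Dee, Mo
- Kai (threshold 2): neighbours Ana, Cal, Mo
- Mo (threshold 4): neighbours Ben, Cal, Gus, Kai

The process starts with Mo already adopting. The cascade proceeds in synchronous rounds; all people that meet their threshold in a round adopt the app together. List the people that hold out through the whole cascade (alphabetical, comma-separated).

Ana, Gus

Round 1 — Mo adopts the app (initial).
Round 2 — checking thresholds:
  Ben: 1 of 3 neighbours ≥ 1, adopts the app.
  Cal: 1 of 4 neighbours ≥ 1, adopts the app.
  Gus: 1 of 3 neighbours < 3, holds.
  Kai: 1 of 3 neighbours < 2, holds.
Round 3 — checking thresholds:
  Dee: 2 of 5 neighbours < 3, holds.
  Fay: 2 of 4 neighbours ≥ 2, adopts the app.
  Gus: 1 of 3 neighbours < 3, holds.
  Kai: 2 of 3 neighbours ≥ 2, adopts the app.
Round 4 — checking thresholds:
  Ana: 2 of 4 neighbours < 4, holds.
  Dee: 3 of 5 neighbours ≥ 3, adopts the app.
  Gus: 1 of 3 neighbours < 3, holds.
Round 5 — no new adoptions; cascade stops.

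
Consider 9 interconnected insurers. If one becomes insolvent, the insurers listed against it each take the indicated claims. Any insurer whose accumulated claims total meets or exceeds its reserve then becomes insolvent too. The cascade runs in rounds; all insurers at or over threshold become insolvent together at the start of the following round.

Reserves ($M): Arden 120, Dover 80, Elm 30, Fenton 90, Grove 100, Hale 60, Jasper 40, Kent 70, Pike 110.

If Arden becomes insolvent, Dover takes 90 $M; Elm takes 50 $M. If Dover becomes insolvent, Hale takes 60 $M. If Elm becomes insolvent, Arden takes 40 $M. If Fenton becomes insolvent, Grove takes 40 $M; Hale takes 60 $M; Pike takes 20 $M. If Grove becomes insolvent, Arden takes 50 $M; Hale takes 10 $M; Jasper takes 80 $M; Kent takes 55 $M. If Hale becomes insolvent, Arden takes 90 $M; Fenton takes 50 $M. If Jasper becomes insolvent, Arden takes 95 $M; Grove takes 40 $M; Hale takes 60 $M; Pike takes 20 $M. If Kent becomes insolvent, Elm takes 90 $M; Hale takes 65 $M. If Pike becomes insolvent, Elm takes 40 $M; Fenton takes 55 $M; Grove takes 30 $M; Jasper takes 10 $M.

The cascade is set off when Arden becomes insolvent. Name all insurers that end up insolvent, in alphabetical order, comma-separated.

Round 1 — Arden becomes insolvent (initial).
  Dover: +90 → 90 ≥ 80
  Elm: +50 → 50 ≥ 30
Round 2 — Dover, Elm become insolvent.
  Hale: +60 → 60 ≥ 60
Round 3 — Hale becomes insolvent.
  Fenton: +50 → 50 < 90
No further insolvencies.

Arden, Dover, Elm, Hale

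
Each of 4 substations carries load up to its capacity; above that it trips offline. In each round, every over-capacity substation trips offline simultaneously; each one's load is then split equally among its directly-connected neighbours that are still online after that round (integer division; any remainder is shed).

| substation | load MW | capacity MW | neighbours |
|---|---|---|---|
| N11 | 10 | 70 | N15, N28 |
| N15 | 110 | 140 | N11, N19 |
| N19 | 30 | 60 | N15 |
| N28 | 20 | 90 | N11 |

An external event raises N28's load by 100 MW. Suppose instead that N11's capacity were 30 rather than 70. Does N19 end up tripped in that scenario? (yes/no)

With N11's capacity at 30:
Round 1 — N28 at 120 > 90. N28 trips offline.
  N28 sheds 120 MW to N11: 120 each.
    N11: 10+120 = 130 > 30
Round 2 — N11 trips offline.
  N11 sheds 130 MW to N15: 130 each.
    N15: 110+130 = 240 > 140
Round 3 — N15 trips offline.
  N15 sheds 240 MW to N19: 240 each.
    N19: 30+240 = 270 > 60
Round 4 — N19 trips offline.
  N19 sheds 270 MW: no online neighbours, lost.
No further trips.

yes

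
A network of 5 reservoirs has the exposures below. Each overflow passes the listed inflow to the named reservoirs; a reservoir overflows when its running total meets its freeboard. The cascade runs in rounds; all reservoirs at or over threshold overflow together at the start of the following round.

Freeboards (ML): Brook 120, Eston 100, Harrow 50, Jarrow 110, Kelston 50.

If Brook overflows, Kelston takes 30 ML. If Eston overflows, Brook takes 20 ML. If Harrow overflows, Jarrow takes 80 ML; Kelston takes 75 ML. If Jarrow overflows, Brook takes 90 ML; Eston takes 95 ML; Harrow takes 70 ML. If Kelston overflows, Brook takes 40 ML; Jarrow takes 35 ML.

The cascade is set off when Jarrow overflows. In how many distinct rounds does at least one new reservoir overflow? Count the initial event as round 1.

4

Round 1 — Jarrow overflows (initial).
  Brook: +90 → 90 < 120
  Eston: +95 → 95 < 100
  Harrow: +70 → 70 ≥ 50
Round 2 — Harrow overflows.
  Kelston: +75 → 75 ≥ 50
Round 3 — Kelston overflows.
  Brook: +40 → 130 ≥ 120
Round 4 — Brook overflows.
No further overflows.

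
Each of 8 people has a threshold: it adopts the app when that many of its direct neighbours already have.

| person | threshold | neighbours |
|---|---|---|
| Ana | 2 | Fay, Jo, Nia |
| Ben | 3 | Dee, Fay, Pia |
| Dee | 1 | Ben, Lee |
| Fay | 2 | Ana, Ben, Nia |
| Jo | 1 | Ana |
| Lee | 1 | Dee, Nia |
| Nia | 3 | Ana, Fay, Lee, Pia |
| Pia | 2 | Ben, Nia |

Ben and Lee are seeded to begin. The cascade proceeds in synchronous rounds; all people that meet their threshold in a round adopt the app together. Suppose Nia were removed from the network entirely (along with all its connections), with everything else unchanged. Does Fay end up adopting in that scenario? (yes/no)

With Nia removed:
Round 1 — Ben, Lee adopt the app (initial).
Round 2 — checking thresholds:
  Dee: 2 of 2 neighbours ≥ 1, adopts the app.
  Fay: 1 of 2 neighbours < 2, below threshold.
  Pia: 1 of 1 neighbours < 2, below threshold.
Round 3 — no new adoptions; cascade stops.

no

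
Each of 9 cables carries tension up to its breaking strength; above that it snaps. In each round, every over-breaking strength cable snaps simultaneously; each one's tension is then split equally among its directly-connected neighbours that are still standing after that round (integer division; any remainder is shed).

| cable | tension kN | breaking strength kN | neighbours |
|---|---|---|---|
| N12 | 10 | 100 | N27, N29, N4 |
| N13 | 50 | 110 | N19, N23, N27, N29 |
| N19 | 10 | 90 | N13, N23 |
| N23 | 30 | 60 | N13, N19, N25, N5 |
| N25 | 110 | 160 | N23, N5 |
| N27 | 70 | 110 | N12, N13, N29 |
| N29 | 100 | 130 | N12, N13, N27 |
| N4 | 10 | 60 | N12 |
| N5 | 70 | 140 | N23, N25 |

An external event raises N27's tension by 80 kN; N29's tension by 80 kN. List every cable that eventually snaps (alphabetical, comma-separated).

Round 1 — N27 at 150 > 110; N29 at 180 > 130. N27, N29 snap.
  N27 sheds 150 kN to N12, N13: 75 each.
    N12: 10+75 = 85 ≤ 100
    N13: 50+75 = 125 > 110
  N29 sheds 180 kN to N12, N13: 90 each.
    N12: 85+90 = 175 > 100
    N13: 125+90 = 215 > 110
Round 2 — N12, N13 snap.
  N12 sheds 175 kN to N4: 175 each.
    N4: 10+175 = 185 > 60
  N13 sheds 215 kN to N19, N23: 107 each (1 lost).
    N19: 10+107 = 117 > 90
    N23: 30+107 = 137 > 60
Round 3 — N19, N23, N4 snap.
  N19 sheds 117 kN: no online neighbours, lost.
  N23 sheds 137 kN to N25, N5: 68 each (1 lost).
    N25: 110+68 = 178 > 160
    N5: 70+68 = 138 ≤ 140
  N4 sheds 185 kN: no online neighbours, lost.
Round 4 — N25 snaps.
  N25 sheds 178 kN to N5: 178 each.
    N5: 138+178 = 316 > 140
Round 5 — N5 snaps.
  N5 sheds 316 kN: no online neighbours, lost.
No further breaks.

N12, N13, N19, N23, N25, N27, N29, N4, N5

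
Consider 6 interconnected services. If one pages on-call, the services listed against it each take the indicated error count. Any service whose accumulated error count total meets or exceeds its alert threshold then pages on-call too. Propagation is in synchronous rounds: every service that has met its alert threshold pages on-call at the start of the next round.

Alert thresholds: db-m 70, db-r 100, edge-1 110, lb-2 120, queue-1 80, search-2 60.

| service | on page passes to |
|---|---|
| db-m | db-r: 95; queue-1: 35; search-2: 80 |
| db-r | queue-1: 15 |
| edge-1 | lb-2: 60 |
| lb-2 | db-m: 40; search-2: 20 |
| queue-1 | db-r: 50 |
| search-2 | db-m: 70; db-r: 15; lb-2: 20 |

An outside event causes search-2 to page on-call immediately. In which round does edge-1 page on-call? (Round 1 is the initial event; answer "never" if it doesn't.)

Round 1 — search-2 pages on-call (initial).
  db-m: +70 → 70 ≥ 70
  db-r: +15 → 15 < 100
  lb-2: +20 → 20 < 120
Round 2 — db-m pages on-call.
  db-r: +95 → 110 ≥ 100
  queue-1: +35 → 35 < 80
Round 3 — db-r pages on-call.
  queue-1: +15 → 50 < 80
No further pages.

never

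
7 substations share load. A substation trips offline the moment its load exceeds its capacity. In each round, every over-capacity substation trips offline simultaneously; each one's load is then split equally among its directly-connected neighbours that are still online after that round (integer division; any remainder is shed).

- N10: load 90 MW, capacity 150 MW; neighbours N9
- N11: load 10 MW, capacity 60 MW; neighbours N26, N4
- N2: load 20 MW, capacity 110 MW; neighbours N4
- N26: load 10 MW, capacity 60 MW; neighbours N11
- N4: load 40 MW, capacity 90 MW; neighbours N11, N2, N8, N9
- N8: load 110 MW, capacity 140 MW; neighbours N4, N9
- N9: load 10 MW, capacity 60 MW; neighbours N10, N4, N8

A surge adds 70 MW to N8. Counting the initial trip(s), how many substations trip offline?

Round 1 — N8 at 180 > 140. N8 trips offline.
  N8 sheds 180 MW to N4, N9: 90 each.
    N4: 40+90 = 130 > 90
    N9: 10+90 = 100 > 60
Round 2 — N4, N9 trip offline.
  N4 sheds 130 MW to N11, N2: 65 each.
    N11: 10+65 = 75 > 60
    N2: 20+65 = 85 ≤ 110
  N9 sheds 100 MW to N10: 100 each.
    N10: 90+100 = 190 > 150
Round 3 — N10, N11 trip offline.
  N10 sheds 190 MW: no online neighbours, lost.
  N11 sheds 75 MW to N26: 75 each.
    N26: 10+75 = 85 > 60
Round 4 — N26 trips offline.
  N26 sheds 85 MW: no online neighbours, lost.
No further trips.

6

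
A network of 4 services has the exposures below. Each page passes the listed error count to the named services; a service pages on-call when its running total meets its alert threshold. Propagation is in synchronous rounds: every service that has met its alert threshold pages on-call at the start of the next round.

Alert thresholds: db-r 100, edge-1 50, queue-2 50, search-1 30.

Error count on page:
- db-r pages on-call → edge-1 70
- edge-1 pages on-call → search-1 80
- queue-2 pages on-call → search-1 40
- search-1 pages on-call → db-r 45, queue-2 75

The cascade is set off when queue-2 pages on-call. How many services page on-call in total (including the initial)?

Round 1 — queue-2 pages on-call (initial).
  search-1: +40 → 40 ≥ 30
Round 2 — search-1 pages on-call.
  db-r: +45 → 45 < 100
No further pages.

2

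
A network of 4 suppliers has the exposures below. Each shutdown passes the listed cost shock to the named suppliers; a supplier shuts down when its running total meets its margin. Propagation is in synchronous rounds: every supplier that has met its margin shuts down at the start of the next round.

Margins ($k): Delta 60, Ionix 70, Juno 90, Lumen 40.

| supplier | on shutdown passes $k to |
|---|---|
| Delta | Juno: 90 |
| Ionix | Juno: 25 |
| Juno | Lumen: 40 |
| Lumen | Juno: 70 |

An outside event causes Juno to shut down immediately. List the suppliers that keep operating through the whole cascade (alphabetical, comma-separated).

Delta, Ionix

Round 1 — Juno shuts down (initial).
  Lumen: +40 → 40 ≥ 40
Round 2 — Lumen shuts down.
No further shutdowns.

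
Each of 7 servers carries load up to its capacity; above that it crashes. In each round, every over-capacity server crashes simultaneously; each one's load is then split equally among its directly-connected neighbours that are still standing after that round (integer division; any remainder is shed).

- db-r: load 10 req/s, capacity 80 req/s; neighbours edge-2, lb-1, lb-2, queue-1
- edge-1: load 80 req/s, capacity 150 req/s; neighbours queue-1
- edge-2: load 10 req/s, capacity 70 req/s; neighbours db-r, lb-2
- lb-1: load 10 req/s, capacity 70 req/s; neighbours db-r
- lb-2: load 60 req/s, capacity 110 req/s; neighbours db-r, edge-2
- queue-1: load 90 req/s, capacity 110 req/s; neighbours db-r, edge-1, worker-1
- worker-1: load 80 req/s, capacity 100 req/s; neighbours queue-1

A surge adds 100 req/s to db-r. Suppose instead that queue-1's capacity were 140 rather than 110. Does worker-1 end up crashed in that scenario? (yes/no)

With queue-1's capacity at 140:
Round 1 — db-r at 110 > 80. db-r crashes.
  db-r sheds 110 req/s to edge-2, lb-1, lb-2, queue-1: 27 each (2 lost).
    edge-2: 10+27 = 37 ≤ 70
    lb-1: 10+27 = 37 ≤ 70
    lb-2: 60+27 = 87 ≤ 110
    queue-1: 90+27 = 117 ≤ 140
No further crashes.

no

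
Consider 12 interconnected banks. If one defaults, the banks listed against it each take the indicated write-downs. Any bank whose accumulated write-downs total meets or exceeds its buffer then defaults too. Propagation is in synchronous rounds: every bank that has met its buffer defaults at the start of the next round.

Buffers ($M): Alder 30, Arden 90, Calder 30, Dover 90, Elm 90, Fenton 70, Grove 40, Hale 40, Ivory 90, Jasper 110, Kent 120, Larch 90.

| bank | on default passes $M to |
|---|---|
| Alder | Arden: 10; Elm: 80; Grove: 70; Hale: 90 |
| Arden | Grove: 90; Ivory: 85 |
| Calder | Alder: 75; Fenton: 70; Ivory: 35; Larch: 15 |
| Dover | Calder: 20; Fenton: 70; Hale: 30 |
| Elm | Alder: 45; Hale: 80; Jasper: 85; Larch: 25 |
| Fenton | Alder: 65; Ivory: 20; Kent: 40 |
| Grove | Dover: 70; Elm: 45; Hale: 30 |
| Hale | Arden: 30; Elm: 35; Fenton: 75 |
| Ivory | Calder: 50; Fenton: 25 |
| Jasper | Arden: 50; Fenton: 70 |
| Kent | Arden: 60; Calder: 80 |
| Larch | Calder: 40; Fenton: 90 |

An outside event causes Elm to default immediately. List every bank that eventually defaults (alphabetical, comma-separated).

Alder, Elm, Fenton, Grove, Hale

Round 1 — Elm defaults (initial).
  Alder: +45 → 45 ≥ 30
  Hale: +80 → 80 ≥ 40
  Jasper: +85 → 85 < 110
  Larch: +25 → 25 < 90
Round 2 — Alder, Hale default.
  Arden: +10+30 → 40 < 90
  Fenton: +75 → 75 ≥ 70
  Grove: +70 → 70 ≥ 40
Round 3 — Fenton, Grove default.
  Dover: +70 → 70 < 90
  Ivory: +20 → 20 < 90
  Kent: +40 → 40 < 120
No further defaults.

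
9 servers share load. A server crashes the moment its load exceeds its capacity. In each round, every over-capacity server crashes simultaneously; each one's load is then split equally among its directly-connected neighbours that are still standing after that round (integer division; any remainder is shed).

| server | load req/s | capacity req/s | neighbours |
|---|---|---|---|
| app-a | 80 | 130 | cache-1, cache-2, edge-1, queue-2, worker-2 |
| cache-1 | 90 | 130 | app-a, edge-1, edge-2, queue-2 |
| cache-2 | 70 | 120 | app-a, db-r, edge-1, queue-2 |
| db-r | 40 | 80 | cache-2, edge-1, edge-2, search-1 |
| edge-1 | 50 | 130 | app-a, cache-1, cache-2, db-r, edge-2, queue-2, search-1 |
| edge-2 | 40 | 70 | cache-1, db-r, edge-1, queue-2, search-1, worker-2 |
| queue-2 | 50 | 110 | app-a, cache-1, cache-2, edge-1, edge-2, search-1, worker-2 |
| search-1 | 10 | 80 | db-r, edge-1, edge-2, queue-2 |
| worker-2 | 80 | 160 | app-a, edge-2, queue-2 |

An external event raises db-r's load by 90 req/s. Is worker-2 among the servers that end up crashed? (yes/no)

Round 1 — db-r at 130 > 80. db-r crashes.
  db-r sheds 130 req/s to cache-2, edge-1, edge-2, search-1: 32 each (2 lost).
    cache-2: 70+32 = 102 ≤ 120
    edge-1: 50+32 = 82 ≤ 130
    edge-2: 40+32 = 72 > 70
    search-1: 10+32 = 42 ≤ 80
Round 2 — edge-2 crashes.
  edge-2 sheds 72 req/s to cache-1, edge-1, queue-2, search-1, worker-2: 14 each (2 lost).
    cache-1: 90+14 = 104 ≤ 130
    edge-1: 82+14 = 96 ≤ 130
    queue-2: 50+14 = 64 ≤ 110
    search-1: 42+14 = 56 ≤ 80
    worker-2: 80+14 = 94 ≤ 160
No further crashes.

no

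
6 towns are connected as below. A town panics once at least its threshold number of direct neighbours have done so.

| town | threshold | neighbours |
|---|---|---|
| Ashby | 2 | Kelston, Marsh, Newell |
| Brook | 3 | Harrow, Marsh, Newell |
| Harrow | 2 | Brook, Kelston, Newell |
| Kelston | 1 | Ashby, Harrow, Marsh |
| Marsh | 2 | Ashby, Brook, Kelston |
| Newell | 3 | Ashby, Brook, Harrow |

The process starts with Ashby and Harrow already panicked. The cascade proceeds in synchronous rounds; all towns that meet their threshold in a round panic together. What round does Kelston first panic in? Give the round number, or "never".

2

Round 1 — Ashby, Harrow panic (initial).
Round 2 — checking thresholds:
  Brook: 1 of 3 neighbours < 3, below threshold.
  Kelston: 2 of 3 neighbours ≥ 1, panics.
  Marsh: 1 of 3 neighbours < 2, below threshold.
  Newell: 2 of 3 neighbours < 3, below threshold.
Round 3 — checking thresholds:
  Brook: 1 of 3 neighbours < 3, below threshold.
  Marsh: 2 of 3 neighbours ≥ 2, panics.
  Newell: 2 of 3 neighbours < 3, below threshold.
Round 4 — no new panics; cascade stops.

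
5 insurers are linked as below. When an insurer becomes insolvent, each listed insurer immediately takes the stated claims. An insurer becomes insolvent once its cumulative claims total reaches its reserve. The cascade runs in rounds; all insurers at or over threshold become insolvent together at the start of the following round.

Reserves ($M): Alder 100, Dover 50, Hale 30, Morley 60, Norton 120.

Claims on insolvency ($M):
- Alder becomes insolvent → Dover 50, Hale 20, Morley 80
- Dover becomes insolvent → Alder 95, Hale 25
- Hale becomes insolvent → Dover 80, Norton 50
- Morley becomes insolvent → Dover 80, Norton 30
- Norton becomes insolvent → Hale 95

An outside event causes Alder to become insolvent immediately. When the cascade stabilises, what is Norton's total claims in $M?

Round 1 — Alder becomes insolvent (initial).
  Dover: +50 → 50 ≥ 50
  Hale: +20 → 20 < 30
  Morley: +80 → 80 ≥ 60
Round 2 — Dover, Morley become insolvent.
  Hale: +25 → 45 ≥ 30
  Norton: +30 → 30 < 120
Round 3 — Hale becomes insolvent.
  Norton: +50 → 80 < 120
No further insolvencies.

80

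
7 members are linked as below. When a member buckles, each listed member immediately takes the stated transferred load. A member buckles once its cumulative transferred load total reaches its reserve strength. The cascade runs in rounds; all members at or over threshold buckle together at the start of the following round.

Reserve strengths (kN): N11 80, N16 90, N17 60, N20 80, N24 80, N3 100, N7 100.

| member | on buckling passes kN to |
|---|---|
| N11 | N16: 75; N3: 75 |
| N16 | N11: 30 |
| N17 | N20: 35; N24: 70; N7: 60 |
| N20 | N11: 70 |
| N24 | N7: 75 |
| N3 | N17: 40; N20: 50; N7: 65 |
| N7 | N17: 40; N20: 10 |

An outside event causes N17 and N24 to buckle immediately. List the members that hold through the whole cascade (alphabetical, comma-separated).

Round 1 — N17, N24 buckle (initial).
  N20: +35 → 35 < 80
  N7: +60+75 → 135 ≥ 100
Round 2 — N7 buckles.
  N20: +10 → 45 < 80
No further bucklings.

N11, N16, N20, N3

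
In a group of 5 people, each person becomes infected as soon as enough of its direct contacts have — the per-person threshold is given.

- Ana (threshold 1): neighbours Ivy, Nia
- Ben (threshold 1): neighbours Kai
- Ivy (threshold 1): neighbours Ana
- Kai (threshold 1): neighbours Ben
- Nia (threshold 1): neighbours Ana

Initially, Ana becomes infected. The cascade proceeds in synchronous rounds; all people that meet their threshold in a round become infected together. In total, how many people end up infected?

Round 1 — Ana becomes infected (initial).
Round 2 — checking thresholds:
  Ivy: 1 of 1 neighbours ≥ 1, becomes infected.
  Nia: 1 of 1 neighbours ≥ 1, becomes infected.
Round 3 — no new infections; cascade stops.

3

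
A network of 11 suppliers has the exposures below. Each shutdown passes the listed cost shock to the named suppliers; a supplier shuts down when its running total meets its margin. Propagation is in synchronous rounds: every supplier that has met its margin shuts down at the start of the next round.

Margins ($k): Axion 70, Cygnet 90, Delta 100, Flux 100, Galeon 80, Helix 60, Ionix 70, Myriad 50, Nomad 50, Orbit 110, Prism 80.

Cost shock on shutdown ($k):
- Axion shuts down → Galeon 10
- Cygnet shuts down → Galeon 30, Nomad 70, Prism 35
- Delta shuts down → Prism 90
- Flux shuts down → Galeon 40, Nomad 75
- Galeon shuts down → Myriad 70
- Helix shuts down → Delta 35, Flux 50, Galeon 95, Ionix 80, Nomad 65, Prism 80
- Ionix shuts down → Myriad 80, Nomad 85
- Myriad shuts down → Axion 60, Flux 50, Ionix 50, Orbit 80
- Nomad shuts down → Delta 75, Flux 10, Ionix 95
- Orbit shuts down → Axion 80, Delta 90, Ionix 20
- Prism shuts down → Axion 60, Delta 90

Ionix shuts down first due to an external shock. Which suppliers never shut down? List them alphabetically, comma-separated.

Axion, Cygnet, Delta, Flux, Galeon, Helix, Orbit, Prism

Round 1 — Ionix shuts down (initial).
  Myriad: +80 → 80 ≥ 50
  Nomad: +85 → 85 ≥ 50
Round 2 — Myriad, Nomad shut down.
  Axion: +60 → 60 < 70
  Delta: +75 → 75 < 100
  Flux: +50+10 → 60 < 100
  Orbit: +80 → 80 < 110
No further shutdowns.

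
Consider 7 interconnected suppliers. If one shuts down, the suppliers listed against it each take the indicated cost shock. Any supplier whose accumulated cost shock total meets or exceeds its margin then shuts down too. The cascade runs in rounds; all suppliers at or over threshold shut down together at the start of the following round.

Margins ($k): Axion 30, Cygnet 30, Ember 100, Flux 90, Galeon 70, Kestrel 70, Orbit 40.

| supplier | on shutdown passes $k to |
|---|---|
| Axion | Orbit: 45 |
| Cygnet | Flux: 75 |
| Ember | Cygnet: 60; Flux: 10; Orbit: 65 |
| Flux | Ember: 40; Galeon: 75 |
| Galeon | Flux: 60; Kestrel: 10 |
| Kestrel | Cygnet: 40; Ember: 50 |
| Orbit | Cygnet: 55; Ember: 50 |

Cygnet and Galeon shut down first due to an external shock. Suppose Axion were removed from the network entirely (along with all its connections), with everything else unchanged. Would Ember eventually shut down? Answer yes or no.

no

With Axion removed:
Round 1 — Cygnet, Galeon shut down (initial).
  Flux: +75+60 → 135 ≥ 90
  Kestrel: +10 → 10 < 70
Round 2 — Flux shuts down.
  Ember: +40 → 40 < 100
No further shutdowns.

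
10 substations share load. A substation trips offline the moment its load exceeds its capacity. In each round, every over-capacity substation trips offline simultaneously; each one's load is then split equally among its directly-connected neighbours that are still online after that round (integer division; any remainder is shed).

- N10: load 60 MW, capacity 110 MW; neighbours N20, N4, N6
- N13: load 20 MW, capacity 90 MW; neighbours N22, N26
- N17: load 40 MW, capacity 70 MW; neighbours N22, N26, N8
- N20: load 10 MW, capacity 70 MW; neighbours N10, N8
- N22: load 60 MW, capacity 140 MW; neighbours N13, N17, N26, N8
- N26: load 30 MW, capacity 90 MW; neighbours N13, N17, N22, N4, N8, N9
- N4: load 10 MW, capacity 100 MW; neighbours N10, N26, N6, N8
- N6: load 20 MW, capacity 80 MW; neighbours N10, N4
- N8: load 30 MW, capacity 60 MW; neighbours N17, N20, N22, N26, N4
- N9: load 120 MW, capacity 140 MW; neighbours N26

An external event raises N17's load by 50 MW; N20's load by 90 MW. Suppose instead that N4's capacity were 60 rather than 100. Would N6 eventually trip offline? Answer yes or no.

yes

With N4's capacity at 60:
Round 1 — N17 at 90 > 70; N20 at 100 > 70. N17, N20 trip offline.
  N17 sheds 90 MW to N22, N26, N8: 30 each.
    N22: 60+30 = 90 ≤ 140
    N26: 30+30 = 60 ≤ 90
    N8: 30+30 = 60 ≤ 60
  N20 sheds 100 MW to N10, N8: 50 each.
    N10: 60+50 = 110 ≤ 110
    N8: 60+50 = 110 > 60
Round 2 — N8 trips offline.
  N8 sheds 110 MW to N22, N26, N4: 36 each (2 lost).
    N22: 90+36 = 126 ≤ 140
    N26: 60+36 = 96 > 90
    N4: 10+36 = 46 ≤ 60
Round 3 — N26 trips offline.
  N26 sheds 96 MW to N13, N22, N4, N9: 24 each.
    N13: 20+24 = 44 ≤ 90
    N22: 126+24 = 150 > 140
    N4: 46+24 = 70 > 60
    N9: 120+24 = 144 > 140
Round 4 — N22, N4, N9 trip offline.
  N22 sheds 150 MW to N13: 150 each.
    N13: 44+150 = 194 > 90
  N4 sheds 70 MW to N10, N6: 35 each.
    N10: 110+35 = 145 > 110
    N6: 20+35 = 55 ≤ 80
  N9 sheds 144 MW: no online neighbours, lost.
Round 5 — N10, N13 trip offline.
  N10 sheds 145 MW to N6: 145 each.
    N6: 55+145 = 200 > 80
  N13 sheds 194 MW: no online neighbours, lost.
Round 6 — N6 trips offline.
  N6 sheds 200 MW: no online neighbours, lost.
No further trips.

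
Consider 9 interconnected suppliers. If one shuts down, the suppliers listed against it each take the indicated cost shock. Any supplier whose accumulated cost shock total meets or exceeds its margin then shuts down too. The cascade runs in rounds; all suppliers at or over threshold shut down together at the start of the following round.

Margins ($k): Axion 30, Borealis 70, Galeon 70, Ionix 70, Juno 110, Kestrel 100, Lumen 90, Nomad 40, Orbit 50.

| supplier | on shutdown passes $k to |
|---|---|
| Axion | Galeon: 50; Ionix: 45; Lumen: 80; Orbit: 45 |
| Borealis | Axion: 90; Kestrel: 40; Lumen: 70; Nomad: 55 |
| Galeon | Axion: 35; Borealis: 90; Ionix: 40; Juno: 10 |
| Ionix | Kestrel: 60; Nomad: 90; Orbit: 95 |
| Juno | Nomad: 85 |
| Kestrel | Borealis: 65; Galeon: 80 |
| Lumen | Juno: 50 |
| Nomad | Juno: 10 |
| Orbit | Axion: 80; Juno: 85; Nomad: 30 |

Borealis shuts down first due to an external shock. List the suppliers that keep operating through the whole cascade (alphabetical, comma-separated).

Galeon, Ionix, Juno, Kestrel, Orbit

Round 1 — Borealis shuts down (initial).
  Axion: +90 → 90 ≥ 30
  Kestrel: +40 → 40 < 100
  Lumen: +70 → 70 < 90
  Nomad: +55 → 55 ≥ 40
Round 2 — Axion, Nomad shut down.
  Galeon: +50 → 50 < 70
  Ionix: +45 → 45 < 70
  Juno: +10 → 10 < 110
  Lumen: +80 → 150 ≥ 90
  Orbit: +45 → 45 < 50
Round 3 — Lumen shuts down.
  Juno: +50 → 60 < 110
No further shutdowns.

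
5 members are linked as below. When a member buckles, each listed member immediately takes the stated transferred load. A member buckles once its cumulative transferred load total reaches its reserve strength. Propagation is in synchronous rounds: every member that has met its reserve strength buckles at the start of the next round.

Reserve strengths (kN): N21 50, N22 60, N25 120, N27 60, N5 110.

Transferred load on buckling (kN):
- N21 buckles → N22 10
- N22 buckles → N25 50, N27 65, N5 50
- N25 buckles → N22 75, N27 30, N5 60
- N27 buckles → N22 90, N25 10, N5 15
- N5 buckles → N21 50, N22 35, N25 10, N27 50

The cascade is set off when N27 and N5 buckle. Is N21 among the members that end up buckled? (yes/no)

Round 1 — N27, N5 buckle (initial).
  N21: +50 → 50 ≥ 50
  N22: +90+35 → 125 ≥ 60
  N25: +10+10 → 20 < 120
Round 2 — N21, N22 buckle.
  N25: +50 → 70 < 120
No further bucklings.

yes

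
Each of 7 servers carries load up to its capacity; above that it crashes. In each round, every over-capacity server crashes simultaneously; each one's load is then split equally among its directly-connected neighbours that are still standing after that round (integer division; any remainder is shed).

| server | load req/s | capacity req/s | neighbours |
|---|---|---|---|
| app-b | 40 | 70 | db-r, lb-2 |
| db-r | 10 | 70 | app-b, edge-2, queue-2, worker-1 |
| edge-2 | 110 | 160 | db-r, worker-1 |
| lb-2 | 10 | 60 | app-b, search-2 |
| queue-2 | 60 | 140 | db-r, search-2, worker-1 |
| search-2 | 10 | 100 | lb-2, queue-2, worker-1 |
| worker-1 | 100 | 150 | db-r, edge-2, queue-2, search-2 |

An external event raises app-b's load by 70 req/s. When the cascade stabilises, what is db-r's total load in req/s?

Round 1 — app-b at 110 > 70. app-b crashes.
  app-b sheds 110 req/s to db-r, lb-2: 55 each.
    db-r: 10+55 = 65 ≤ 70
    lb-2: 10+55 = 65 > 60
Round 2 — lb-2 crashes.
  lb-2 sheds 65 req/s to search-2: 65 each.
    search-2: 10+65 = 75 ≤ 100
No further crashes.

65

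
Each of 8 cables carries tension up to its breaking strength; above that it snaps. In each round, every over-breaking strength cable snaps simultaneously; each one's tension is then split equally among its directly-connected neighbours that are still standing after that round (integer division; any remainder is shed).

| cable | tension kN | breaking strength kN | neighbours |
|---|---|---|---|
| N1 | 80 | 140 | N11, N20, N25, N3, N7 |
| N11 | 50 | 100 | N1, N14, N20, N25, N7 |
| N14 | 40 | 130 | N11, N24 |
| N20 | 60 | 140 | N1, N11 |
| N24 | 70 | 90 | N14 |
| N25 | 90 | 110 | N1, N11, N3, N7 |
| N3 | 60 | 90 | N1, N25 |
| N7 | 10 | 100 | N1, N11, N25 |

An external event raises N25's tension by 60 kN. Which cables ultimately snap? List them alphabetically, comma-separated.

N1, N11, N20, N25, N3, N7

Round 1 — N25 at 150 > 110. N25 snaps.
  N25 sheds 150 kN to N1, N11, N3, N7: 37 each (2 lost).
    N1: 80+37 = 117 ≤ 140
    N11: 50+37 = 87 ≤ 100
    N3: 60+37 = 97 > 90
    N7: 10+37 = 47 ≤ 100
Round 2 — N3 snaps.
  N3 sheds 97 kN to N1: 97 each.
    N1: 117+97 = 214 > 140
Round 3 — N1 snaps.
  N1 sheds 214 kN to N11, N20, N7: 71 each (1 lost).
    N11: 87+71 = 158 > 100
    N20: 60+71 = 131 ≤ 140
    N7: 47+71 = 118 > 100
Round 4 — N11, N7 snap.
  N11 sheds 158 kN to N14, N20: 79 each.
    N14: 40+79 = 119 ≤ 130
    N20: 131+79 = 210 > 140
  N7 sheds 118 kN: no online neighbours, lost.
Round 5 — N20 snaps.
  N20 sheds 210 kN: no online neighbours, lost.
No further breaks.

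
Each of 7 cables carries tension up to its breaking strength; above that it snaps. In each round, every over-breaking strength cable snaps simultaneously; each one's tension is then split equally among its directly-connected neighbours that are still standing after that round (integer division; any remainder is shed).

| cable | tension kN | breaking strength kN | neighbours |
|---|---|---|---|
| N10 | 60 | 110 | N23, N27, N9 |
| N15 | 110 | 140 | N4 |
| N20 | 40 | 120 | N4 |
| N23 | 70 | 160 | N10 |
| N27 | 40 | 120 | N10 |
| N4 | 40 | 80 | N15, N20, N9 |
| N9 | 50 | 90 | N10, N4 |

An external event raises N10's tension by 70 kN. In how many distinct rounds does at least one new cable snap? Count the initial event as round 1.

Round 1 — N10 at 130 > 110. N10 snaps.
  N10 sheds 130 kN to N23, N27, N9: 43 each (1 lost).
    N23: 70+43 = 113 ≤ 160
    N27: 40+43 = 83 ≤ 120
    N9: 50+43 = 93 > 90
Round 2 — N9 snaps.
  N9 sheds 93 kN to N4: 93 each.
    N4: 40+93 = 133 > 80
Round 3 — N4 snaps.
  N4 sheds 133 kN to N15, N20: 66 each (1 lost).
    N15: 110+66 = 176 > 140
    N20: 40+66 = 106 ≤ 120
Round 4 — N15 snaps.
  N15 sheds 176 kN: no online neighbours, lost.
No further breaks.

4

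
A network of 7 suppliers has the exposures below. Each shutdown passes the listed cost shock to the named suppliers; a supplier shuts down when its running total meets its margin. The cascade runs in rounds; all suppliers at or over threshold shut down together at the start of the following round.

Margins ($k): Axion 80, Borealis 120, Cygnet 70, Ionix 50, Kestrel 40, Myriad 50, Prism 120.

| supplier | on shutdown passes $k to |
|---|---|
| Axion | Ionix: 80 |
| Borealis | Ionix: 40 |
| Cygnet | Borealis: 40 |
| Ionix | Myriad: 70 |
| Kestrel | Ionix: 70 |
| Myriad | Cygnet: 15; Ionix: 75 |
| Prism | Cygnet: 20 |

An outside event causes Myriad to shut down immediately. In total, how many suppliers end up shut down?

2

Round 1 — Myriad shuts down (initial).
  Cygnet: +15 → 15 < 70
  Ionix: +75 → 75 ≥ 50
Round 2 — Ionix shuts down.
No further shutdowns.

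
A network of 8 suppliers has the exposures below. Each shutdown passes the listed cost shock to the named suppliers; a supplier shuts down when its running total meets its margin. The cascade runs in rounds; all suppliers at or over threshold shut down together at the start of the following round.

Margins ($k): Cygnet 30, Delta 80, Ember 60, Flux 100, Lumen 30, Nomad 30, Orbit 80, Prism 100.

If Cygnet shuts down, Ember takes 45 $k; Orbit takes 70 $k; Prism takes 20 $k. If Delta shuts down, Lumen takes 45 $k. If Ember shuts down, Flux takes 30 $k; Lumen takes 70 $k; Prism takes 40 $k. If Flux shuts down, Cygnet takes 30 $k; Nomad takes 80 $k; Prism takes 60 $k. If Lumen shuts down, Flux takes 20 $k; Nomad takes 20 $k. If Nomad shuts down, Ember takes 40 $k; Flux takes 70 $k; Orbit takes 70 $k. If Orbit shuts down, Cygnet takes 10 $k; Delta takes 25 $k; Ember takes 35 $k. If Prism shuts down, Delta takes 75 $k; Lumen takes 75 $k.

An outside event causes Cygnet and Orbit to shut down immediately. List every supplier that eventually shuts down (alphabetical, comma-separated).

Cygnet, Ember, Lumen, Orbit

Round 1 — Cygnet, Orbit shut down (initial).
  Delta: +25 → 25 < 80
  Ember: +45+35 → 80 ≥ 60
  Prism: +20 → 20 < 100
Round 2 — Ember shuts down.
  Flux: +30 → 30 < 100
  Lumen: +70 → 70 ≥ 30
  Prism: +40 → 60 < 100
Round 3 — Lumen shuts down.
  Flux: +20 → 50 < 100
  Nomad: +20 → 20 < 30
No further shutdowns.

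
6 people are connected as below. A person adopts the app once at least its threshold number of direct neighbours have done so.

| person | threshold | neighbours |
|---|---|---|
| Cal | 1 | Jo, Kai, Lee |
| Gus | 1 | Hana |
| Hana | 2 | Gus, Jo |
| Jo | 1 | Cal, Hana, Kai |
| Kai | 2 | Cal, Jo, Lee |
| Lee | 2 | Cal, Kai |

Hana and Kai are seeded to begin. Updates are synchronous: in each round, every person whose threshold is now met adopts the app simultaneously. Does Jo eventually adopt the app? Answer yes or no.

yes

Round 1 — Hana, Kai adopt the app (initial).
Round 2 — checking thresholds:
  Cal: 1 of 3 neighbours ≥ 1, adopts the app.
  Gus: 1 of 1 neighbours ≥ 1, adopts the app.
  Jo: 2 of 3 neighbours ≥ 1, adopts the app.
  Lee: 1 of 2 neighbours < 2, not yet.
Round 3 — checking thresholds:
  Lee: 2 of 2 neighbours ≥ 2, adopts the app.
Round 4 — no new adoptions; cascade stops.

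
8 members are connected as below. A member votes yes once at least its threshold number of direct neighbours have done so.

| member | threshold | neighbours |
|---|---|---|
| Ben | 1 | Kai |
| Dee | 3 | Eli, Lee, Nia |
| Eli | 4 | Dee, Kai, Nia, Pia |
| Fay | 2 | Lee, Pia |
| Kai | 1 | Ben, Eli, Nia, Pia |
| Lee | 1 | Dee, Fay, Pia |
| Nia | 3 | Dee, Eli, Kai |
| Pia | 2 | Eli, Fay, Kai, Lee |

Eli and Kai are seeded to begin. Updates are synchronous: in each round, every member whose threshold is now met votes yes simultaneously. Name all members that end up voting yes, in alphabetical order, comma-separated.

Round 1 — Eli, Kai vote yes (initial).
Round 2 — checking thresholds:
  Ben: 1 of 1 neighbours ≥ 1, votes yes.
  Dee: 1 of 3 neighbours < 3, below threshold.
  Nia: 2 of 3 neighbours < 3, below threshold.
  Pia: 2 of 4 neighbours ≥ 2, votes yes.
Round 3 — checking thresholds:
  Dee: 1 of 3 neighbours < 3, below threshold.
  Fay: 1 of 2 neighbours < 2, below threshold.
  Lee: 1 of 3 neighbours ≥ 1, votes yes.
  Nia: 2 of 3 neighbours < 3, below threshold.
Round 4 — checking thresholds:
  Dee: 2 of 3 neighbours < 3, below threshold.
  Fay: 2 of 2 neighbours ≥ 2, votes yes.
  Nia: 2 of 3 neighbours < 3, below threshold.
Round 5 — no new yes votes; cascade stops.

Ben, Eli, Fay, Kai, Lee, Pia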